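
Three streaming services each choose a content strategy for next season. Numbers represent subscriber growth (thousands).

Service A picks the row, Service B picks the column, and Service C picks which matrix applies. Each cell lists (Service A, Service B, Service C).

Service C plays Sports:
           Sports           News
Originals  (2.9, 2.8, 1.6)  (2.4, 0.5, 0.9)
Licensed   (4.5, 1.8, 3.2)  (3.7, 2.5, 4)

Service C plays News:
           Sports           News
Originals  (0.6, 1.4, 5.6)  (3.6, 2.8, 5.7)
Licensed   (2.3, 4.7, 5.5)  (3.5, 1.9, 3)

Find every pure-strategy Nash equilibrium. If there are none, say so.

(Originals, Sports, Sports): Service A can switch to Licensed (2.9 → 4.5). Not NE.
(Originals, Sports, News): Service A can switch to Licensed (0.6 → 2.3). Not NE.
(Originals, News, Sports): Service A can switch to Licensed (2.4 → 3.7). Not NE.
(Originals, News, News): Service A gets 3.6, best alternative 3.5; Service B gets 2.8, best alternative 1.4; Service C gets 5.7, best alternative 0.9. No profitable deviation — NE.
(Licensed, Sports, Sports): Service B can switch to News (1.8 → 2.5). Not NE.
(Licensed, Sports, News): Service A gets 2.3, best alternative 0.6; Service B gets 4.7, best alternative 1.9; Service C gets 5.5, best alternative 3.2. No profitable deviation — NE.
(Licensed, News, Sports): Service A gets 3.7, best alternative 2.4; Service B gets 2.5, best alternative 1.8; Service C gets 4, best alternative 3. No profitable deviation — NE.
(Licensed, News, News): Service A can switch to Originals (3.5 → 3.6). Not NE.

The pure Nash equilibria are (Originals, News, News) and (Licensed, Sports, News) and (Licensed, News, Sports).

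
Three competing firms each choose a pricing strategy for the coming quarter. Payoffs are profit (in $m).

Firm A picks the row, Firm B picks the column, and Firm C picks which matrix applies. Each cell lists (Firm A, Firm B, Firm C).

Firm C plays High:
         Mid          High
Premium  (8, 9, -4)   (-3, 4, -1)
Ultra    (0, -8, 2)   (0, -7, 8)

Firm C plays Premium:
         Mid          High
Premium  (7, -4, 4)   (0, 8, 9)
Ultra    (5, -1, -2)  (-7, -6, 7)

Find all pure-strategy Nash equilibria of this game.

The pure Nash equilibria are (Premium, High, Premium); (Ultra, High, High).

(Premium, Mid, High): Firm C can switch to Premium (-4 → 4). Not NE.
(Premium, Mid, Premium): Firm B can switch to High (-4 → 8). Not NE.
(Premium, High, High): Firm A can switch to Ultra (-3 → 0). Not NE.
(Premium, High, Premium): Firm A gets 0, best alternative -7; Firm B gets 8, best alternative -4; Firm C gets 9, best alternative -1. No profitable deviation — NE.
(Ultra, Mid, High): Firm A can switch to Premium (0 → 8). Not NE.
(Ultra, Mid, Premium): Firm A can switch to Premium (5 → 7). Not NE.
(Ultra, High, High): Firm A gets 0, best alternative -3; Firm B gets -7, best alternative -8; Firm C gets 8, best alternative 7. No profitable deviation — NE.
(Ultra, High, Premium): Firm A can switch to Premium (-7 → 0). Not NE.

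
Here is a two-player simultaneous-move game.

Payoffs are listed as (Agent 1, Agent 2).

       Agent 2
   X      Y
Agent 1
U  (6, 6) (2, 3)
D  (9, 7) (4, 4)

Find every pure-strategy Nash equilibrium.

(D, X)

For each strategy profile, look for a profitable unilateral deviation.
(U, X): Agent 1 can switch to D (6 → 9). Not NE.
(U, Y): Agent 1 can switch to D (2 → 4). Not NE.
(D, X): Agent 1 gets 9, best alternative 6; Agent 2 gets 7, best alternative 4. No profitable deviation — NE.
(D, Y): Agent 2 can switch to X (4 → 7). Not NE.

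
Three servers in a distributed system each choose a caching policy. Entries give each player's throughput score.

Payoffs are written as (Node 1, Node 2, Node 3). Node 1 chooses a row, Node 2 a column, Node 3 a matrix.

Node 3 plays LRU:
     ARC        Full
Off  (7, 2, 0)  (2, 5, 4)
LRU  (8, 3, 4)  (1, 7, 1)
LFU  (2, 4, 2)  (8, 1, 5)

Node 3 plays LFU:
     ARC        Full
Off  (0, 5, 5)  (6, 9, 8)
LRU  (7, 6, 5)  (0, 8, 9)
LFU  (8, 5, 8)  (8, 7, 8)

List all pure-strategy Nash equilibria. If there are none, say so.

(LFU, Full, LFU)

(Off, ARC, LRU): Node 1 can switch to LRU (7 → 8). Not NE.
(Off, ARC, LFU): Node 1 can switch to LRU (0 → 7). Not NE.
(Off, Full, LRU): Node 1 can switch to LFU (2 → 8). Not NE.
(Off, Full, LFU): Node 1 can switch to LFU (6 → 8). Not NE.
(LRU, ARC, LRU): Node 2 can switch to Full (3 → 7). Not NE.
(LRU, ARC, LFU): Node 1 can switch to LFU (7 → 8). Not NE.
(LFU, Full, LFU): Node 1 gets 8, best alternative 6; Node 2 gets 7, best alternative 5; Node 3 gets 8, best alternative 5. No profitable deviation — NE.
(The remaining 5 profiles each have a profitable deviation by the same check.)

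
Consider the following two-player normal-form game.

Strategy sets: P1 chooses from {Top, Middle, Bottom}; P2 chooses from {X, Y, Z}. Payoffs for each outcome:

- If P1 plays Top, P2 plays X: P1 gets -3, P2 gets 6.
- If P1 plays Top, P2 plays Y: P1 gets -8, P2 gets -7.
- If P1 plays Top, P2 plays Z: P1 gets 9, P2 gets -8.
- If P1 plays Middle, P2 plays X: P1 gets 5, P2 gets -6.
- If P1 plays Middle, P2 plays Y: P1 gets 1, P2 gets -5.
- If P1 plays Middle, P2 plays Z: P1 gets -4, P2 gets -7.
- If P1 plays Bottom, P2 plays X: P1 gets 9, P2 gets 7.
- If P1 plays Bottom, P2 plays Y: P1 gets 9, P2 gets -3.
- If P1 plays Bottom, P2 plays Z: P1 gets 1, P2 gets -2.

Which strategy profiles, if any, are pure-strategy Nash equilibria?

P1 against X: payoffs -3, 5, 9 → best response Bottom.
P1 against Y: payoffs -8, 1, 9 → best response Bottom.
P1 against Z: payoffs 9, -4, 1 → best response Top.
P2 against Top: payoffs 6, -7, -8 → best response X.
P2 against Middle: payoffs -6, -5, -7 → best response Y.
P2 against Bottom: payoffs 7, -3, -2 → best response X.
Mutual best responses: (Bottom, X).

Pure NE: (Bottom, X)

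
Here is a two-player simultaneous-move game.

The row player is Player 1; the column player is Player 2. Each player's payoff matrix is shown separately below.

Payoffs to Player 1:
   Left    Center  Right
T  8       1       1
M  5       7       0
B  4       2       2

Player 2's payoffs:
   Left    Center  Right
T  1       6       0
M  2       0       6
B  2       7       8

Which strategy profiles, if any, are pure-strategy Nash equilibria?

Pure NE: (B, Right)

Player 1 against Left: payoffs 8, 5, 4 → best response T.
Player 1 against Center: payoffs 1, 7, 2 → best response M.
Player 1 against Right: payoffs 1, 0, 2 → best response B.
Player 2 against T: payoffs 1, 6, 0 → best response Center.
Player 2 against M: payoffs 2, 0, 6 → best response Right.
Player 2 against B: payoffs 2, 7, 8 → best response Right.
Mutual best responses: (B, Right).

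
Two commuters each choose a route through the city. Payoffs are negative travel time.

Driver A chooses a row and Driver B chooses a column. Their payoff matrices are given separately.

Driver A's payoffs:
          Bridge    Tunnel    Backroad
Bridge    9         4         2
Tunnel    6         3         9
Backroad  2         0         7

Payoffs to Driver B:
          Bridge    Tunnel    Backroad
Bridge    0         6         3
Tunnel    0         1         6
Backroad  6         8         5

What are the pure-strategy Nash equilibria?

Mark each player's best response to every combination of opponents' strategies; a profile where every player is best-responding is a pure Nash equilibrium.
Driver A against Bridge: payoffs 9, 6, 2 → best response Bridge.
Driver A against Tunnel: payoffs 4, 3, 0 → best response Bridge.
Driver A against Backroad: payoffs 2, 9, 7 → best response Tunnel.
Driver B against Bridge: payoffs 0, 6, 3 → best response Tunnel.
Driver B against Tunnel: payoffs 0, 1, 6 → best response Backroad.
Driver B against Backroad: payoffs 6, 8, 5 → best response Tunnel.
Mutual best responses: (Bridge, Tunnel); (Tunnel, Backroad).

(Bridge, Tunnel); (Tunnel, Backroad)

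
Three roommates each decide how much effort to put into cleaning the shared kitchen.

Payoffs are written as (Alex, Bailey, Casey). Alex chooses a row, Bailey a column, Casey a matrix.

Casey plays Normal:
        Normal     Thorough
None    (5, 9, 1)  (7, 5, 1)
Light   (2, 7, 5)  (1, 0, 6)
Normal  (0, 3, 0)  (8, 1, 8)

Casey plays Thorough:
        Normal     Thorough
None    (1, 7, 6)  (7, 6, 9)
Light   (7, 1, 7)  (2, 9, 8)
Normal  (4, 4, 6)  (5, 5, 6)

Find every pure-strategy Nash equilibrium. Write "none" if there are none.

Check each profile: it is a Nash equilibrium iff no player can strictly gain by switching unilaterally.
(None, Normal, Normal): Casey can switch to Thorough (1 → 6). Not NE.
(None, Normal, Thorough): Alex can switch to Light (1 → 7). Not NE.
(None, Thorough, Normal): Alex can switch to Normal (7 → 8). Not NE.
(None, Thorough, Thorough): Bailey can switch to Normal (6 → 7). Not NE.
(Light, Normal, Normal): Alex can switch to None (2 → 5). Not NE.
(Light, Normal, Thorough): Bailey can switch to Thorough (1 → 9). Not NE.
(The remaining 6 profiles each have a profitable deviation by the same check.)

No pure-strategy Nash equilibrium.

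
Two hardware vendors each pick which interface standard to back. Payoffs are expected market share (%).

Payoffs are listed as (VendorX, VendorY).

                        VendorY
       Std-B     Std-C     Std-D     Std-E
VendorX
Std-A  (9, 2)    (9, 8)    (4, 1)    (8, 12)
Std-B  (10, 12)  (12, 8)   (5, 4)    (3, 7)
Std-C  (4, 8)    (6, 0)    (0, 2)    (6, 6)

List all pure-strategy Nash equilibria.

VendorX against Std-B: payoffs 9, 10, 4 → best response Std-B.
VendorX against Std-C: payoffs 9, 12, 6 → best response Std-B.
VendorX against Std-D: payoffs 4, 5, 0 → best response Std-B.
VendorX against Std-E: payoffs 8, 3, 6 → best response Std-A.
VendorY against Std-A: payoffs 2, 8, 1, 12 → best response Std-E.
VendorY against Std-B: payoffs 12, 8, 4, 7 → best response Std-B.
VendorY against Std-C: payoffs 8, 0, 2, 6 → best response Std-B.
Mutual best responses: (Std-A, Std-E); (Std-B, Std-B).

Pure-strategy Nash equilibria: (Std-A, Std-E); (Std-B, Std-B)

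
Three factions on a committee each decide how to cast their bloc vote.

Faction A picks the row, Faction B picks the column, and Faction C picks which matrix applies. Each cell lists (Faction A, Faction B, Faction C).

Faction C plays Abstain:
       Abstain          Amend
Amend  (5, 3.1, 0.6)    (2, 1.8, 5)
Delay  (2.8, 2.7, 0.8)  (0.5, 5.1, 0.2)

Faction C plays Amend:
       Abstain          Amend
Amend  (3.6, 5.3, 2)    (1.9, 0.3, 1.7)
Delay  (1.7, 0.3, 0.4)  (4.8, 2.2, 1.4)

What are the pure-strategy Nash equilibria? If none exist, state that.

The pure Nash equilibria are (Amend, Abstain, Amend) and (Delay, Amend, Amend).

(Amend, Abstain, Abstain): Faction C can switch to Amend (0.6 → 2). Not NE.
(Amend, Abstain, Amend): Faction A gets 3.6, best alternative 1.7; Faction B gets 5.3, best alternative 0.3; Faction C gets 2, best alternative 0.6. No profitable deviation — NE.
(Amend, Amend, Abstain): Faction B can switch to Abstain (1.8 → 3.1). Not NE.
(Amend, Amend, Amend): Faction A can switch to Delay (1.9 → 4.8). Not NE.
(Delay, Abstain, Abstain): Faction A can switch to Amend (2.8 → 5). Not NE.
(Delay, Abstain, Amend): Faction A can switch to Amend (1.7 → 3.6). Not NE.
(Delay, Amend, Abstain): Faction A can switch to Amend (0.5 → 2). Not NE.
(Delay, Amend, Amend): Faction A gets 4.8, best alternative 1.9; Faction B gets 2.2, best alternative 0.3; Faction C gets 1.4, best alternative 0.2. No profitable deviation — NE.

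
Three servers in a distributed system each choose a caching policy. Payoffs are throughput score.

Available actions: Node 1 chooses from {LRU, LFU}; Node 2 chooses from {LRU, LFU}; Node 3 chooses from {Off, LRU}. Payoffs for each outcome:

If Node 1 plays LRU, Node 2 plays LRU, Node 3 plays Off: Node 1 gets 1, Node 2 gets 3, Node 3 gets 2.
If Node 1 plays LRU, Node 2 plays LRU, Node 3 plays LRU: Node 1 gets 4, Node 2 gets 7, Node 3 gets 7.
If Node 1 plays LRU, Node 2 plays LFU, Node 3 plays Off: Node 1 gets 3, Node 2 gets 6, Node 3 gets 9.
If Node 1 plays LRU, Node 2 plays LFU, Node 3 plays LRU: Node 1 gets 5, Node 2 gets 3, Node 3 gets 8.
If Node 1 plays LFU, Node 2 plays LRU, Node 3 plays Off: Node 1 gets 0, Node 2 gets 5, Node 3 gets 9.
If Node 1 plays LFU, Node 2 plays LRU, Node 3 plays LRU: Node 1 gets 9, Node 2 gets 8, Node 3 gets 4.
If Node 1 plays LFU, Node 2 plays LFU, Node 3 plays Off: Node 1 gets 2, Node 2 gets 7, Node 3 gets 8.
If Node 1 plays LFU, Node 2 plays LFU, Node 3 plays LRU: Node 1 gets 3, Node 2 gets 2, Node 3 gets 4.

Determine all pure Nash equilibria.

(LRU, LRU, Off): Node 2 can switch to LFU (3 → 6). Not NE.
(LRU, LRU, LRU): Node 1 can switch to LFU (4 → 9). Not NE.
(LRU, LFU, Off): Node 1 gets 3, best alternative 2; Node 2 gets 6, best alternative 3; Node 3 gets 9, best alternative 8. No profitable deviation — NE.
(LRU, LFU, LRU): Node 2 can switch to LRU (3 → 7). Not NE.
(LFU, LRU, Off): Node 1 can switch to LRU (0 → 1). Not NE.
(LFU, LRU, LRU): Node 3 can switch to Off (4 → 9). Not NE.
(LFU, LFU, Off): Node 1 can switch to LRU (2 → 3). Not NE.
(LFU, LFU, LRU): Node 1 can switch to LRU (3 → 5). Not NE.

The unique pure-strategy Nash equilibrium is (LRU, LFU, Off).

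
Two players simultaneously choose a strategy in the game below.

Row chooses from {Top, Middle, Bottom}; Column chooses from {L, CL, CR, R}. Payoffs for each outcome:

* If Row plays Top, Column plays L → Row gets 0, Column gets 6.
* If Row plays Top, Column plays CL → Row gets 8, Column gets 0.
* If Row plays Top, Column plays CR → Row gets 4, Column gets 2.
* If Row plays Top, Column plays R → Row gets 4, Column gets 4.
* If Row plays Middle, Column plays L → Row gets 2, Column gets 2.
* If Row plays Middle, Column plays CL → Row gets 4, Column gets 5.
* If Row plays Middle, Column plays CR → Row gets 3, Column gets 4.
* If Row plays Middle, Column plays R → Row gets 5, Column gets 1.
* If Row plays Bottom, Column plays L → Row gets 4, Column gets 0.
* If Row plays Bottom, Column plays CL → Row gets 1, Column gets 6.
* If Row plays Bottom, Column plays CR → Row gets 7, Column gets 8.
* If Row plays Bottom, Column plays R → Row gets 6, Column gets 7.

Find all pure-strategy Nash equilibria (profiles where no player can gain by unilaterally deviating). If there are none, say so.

The unique pure-strategy Nash equilibrium is (Bottom, CR).

Row against L: payoffs 0, 2, 4 → best response Bottom.
Row against CL: payoffs 8, 4, 1 → best response Top.
Row against CR: payoffs 4, 3, 7 → best response Bottom.
Row against R: payoffs 4, 5, 6 → best response Bottom.
Column against Top: payoffs 6, 0, 2, 4 → best response L.
Column against Middle: payoffs 2, 5, 4, 1 → best response CL.
Column against Bottom: payoffs 0, 6, 8, 7 → best response CR.
Mutual best responses: (Bottom, CR).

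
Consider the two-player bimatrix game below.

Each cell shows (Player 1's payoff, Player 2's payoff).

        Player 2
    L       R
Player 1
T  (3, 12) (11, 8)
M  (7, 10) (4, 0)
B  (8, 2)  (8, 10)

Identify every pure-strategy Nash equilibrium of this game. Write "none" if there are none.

No pure-strategy Nash equilibrium.

Player 1 against L: payoffs 3, 7, 8 → best response B.
Player 1 against R: payoffs 11, 4, 8 → best response T.
Player 2 against T: payoffs 12, 8 → best response L.
Player 2 against M: payoffs 10, 0 → best response L.
Player 2 against B: payoffs 2, 10 → best response R.
No profile is a mutual best response for all players.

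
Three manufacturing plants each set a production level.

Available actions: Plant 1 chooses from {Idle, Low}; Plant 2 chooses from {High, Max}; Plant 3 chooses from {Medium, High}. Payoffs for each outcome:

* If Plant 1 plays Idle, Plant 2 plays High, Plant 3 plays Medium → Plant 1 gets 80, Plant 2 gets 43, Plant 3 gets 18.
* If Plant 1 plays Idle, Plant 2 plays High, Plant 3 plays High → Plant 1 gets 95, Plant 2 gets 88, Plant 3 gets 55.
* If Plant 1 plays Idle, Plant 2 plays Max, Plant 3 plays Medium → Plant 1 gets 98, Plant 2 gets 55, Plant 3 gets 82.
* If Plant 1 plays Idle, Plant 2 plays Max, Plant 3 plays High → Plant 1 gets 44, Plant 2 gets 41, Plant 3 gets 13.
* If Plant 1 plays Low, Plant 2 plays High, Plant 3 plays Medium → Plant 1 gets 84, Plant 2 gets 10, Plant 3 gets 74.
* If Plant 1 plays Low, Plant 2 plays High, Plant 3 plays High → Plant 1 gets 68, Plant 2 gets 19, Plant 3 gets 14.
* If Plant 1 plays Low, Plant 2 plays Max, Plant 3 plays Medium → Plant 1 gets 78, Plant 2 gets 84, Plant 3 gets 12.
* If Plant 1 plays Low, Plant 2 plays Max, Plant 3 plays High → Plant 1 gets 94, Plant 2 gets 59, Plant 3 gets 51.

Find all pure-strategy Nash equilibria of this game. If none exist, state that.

(Idle, High, Medium): Plant 1 can switch to Low (80 → 84). Not NE.
(Idle, High, High): Plant 1 gets 95, best alternative 68; Plant 2 gets 88, best alternative 41; Plant 3 gets 55, best alternative 18. No profitable deviation — NE.
(Idle, Max, Medium): Plant 1 gets 98, best alternative 78; Plant 2 gets 55, best alternative 43; Plant 3 gets 82, best alternative 13. No profitable deviation — NE.
(Idle, Max, High): Plant 1 can switch to Low (44 → 94). Not NE.
(Low, High, Medium): Plant 2 can switch to Max (10 → 84). Not NE.
(Low, High, High): Plant 1 can switch to Idle (68 → 95). Not NE.
(Low, Max, Medium): Plant 1 can switch to Idle (78 → 98). Not NE.
(Low, Max, High): Plant 1 gets 94, best alternative 44; Plant 2 gets 59, best alternative 19; Plant 3 gets 51, best alternative 12. No profitable deviation — NE.

Pure-strategy Nash equilibria: (Idle, High, High) and (Idle, Max, Medium) and (Low, Max, High)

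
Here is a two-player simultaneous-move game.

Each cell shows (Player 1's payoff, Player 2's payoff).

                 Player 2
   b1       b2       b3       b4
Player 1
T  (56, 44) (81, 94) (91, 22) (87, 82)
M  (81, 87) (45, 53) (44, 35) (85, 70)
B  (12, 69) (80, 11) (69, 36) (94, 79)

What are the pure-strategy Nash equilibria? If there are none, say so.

The pure Nash equilibria are (T, b2) and (M, b1) and (B, b4).

Player 1 against b1: payoffs 56, 81, 12 → best response M.
Player 1 against b2: payoffs 81, 45, 80 → best response T.
Player 1 against b3: payoffs 91, 44, 69 → best response T.
Player 1 against b4: payoffs 87, 85, 94 → best response B.
Player 2 against T: payoffs 44, 94, 22, 82 → best response b2.
Player 2 against M: payoffs 87, 53, 35, 70 → best response b1.
Player 2 against B: payoffs 69, 11, 36, 79 → best response b4.
Mutual best responses: (T, b2); (M, b1); (B, b4).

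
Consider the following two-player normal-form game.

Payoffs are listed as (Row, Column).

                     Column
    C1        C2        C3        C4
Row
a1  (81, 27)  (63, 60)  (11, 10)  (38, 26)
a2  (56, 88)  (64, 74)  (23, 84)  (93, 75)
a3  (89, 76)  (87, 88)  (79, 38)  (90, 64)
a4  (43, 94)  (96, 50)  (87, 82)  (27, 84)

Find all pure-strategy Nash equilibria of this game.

(a1, C1): Row can switch to a3 (81 → 89). Not NE.
(a1, C2): Row can switch to a2 (63 → 64). Not NE.
(a1, C3): Row can switch to a2 (11 → 23). Not NE.
(a1, C4): Row can switch to a2 (38 → 93). Not NE.
(a2, C1): Row can switch to a1 (56 → 81). Not NE.
(a2, C2): Row can switch to a3 (64 → 87). Not NE.
(a2, C3): Row can switch to a3 (23 → 79). Not NE.
(a2, C4): Column can switch to C1 (75 → 88). Not NE.
(a3, C1): Column can switch to C2 (76 → 88). Not NE.
(a3, C2): Row can switch to a4 (87 → 96). Not NE.
(a3, C3): Row can switch to a4 (79 → 87). Not NE.
(a3, C4): Row can switch to a2 (90 → 93). Not NE.
(The remaining 4 profiles each have a profitable deviation by the same check.)

none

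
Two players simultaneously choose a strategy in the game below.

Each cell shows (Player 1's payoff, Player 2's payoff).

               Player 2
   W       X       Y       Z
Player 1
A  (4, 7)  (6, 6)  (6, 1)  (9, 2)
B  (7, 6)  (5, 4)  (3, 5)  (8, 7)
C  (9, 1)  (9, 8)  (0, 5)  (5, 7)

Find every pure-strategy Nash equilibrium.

Check each profile: it is a Nash equilibrium iff no player can strictly gain by switching unilaterally.
(A, W): Player 1 can switch to B (4 → 7). Not NE.
(A, X): Player 1 can switch to C (6 → 9). Not NE.
(A, Y): Player 2 can switch to W (1 → 7). Not NE.
(A, Z): Player 2 can switch to W (2 → 7). Not NE.
(B, W): Player 1 can switch to C (7 → 9). Not NE.
(B, X): Player 1 can switch to A (5 → 6). Not NE.
(B, Y): Player 1 can switch to A (3 → 6). Not NE.
(B, Z): Player 1 can switch to A (8 → 9). Not NE.
(C, X): Player 1 gets 9, best alternative 6; Player 2 gets 8, best alternative 7. No profitable deviation — NE.
(The remaining 3 profiles each have a profitable deviation by the same check.)

The unique pure-strategy Nash equilibrium is (C, X).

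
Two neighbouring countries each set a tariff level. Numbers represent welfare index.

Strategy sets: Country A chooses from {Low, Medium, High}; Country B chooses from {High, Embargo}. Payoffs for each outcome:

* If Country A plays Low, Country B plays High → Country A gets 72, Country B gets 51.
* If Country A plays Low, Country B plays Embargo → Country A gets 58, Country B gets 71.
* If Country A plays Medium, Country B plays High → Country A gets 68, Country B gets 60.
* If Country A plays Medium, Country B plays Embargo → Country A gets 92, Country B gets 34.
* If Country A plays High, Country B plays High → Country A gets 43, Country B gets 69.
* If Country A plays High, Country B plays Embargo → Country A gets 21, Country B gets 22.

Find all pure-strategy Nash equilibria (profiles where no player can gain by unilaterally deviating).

For each player, find the best response to each opponent profile; mutual best responses are the pure NE.
Country A against High: payoffs 72, 68, 43 → best response Low.
Country A against Embargo: payoffs 58, 92, 21 → best response Medium.
Country B against Low: payoffs 51, 71 → best response Embargo.
Country B against Medium: payoffs 60, 34 → best response High.
Country B against High: payoffs 69, 22 → best response High.
No profile is a mutual best response for all players.

none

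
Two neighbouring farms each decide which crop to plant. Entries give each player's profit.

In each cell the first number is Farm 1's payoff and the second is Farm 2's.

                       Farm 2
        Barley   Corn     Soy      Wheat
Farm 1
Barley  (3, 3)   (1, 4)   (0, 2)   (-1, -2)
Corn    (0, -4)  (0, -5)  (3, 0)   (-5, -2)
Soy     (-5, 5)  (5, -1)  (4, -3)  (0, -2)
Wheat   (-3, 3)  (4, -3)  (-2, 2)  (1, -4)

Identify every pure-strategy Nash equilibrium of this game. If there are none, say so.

No pure-strategy Nash equilibrium.

Mark each player's best response to every combination of opponents' strategies; a profile where every player is best-responding is a pure Nash equilibrium.
Farm 1 against Barley: payoffs 3, 0, -5, -3 → best response Barley.
Farm 1 against Corn: payoffs 1, 0, 5, 4 → best response Soy.
Farm 1 against Soy: payoffs 0, 3, 4, -2 → best response Soy.
Farm 1 against Wheat: payoffs -1, -5, 0, 1 → best response Wheat.
Farm 2 against Barley: payoffs 3, 4, 2, -2 → best response Corn.
Farm 2 against Corn: payoffs -4, -5, 0, -2 → best response Soy.
Farm 2 against Soy: payoffs 5, -1, -3, -2 → best response Barley.
Farm 2 against Wheat: payoffs 3, -3, 2, -4 → best response Barley.
No profile is a mutual best response for all players.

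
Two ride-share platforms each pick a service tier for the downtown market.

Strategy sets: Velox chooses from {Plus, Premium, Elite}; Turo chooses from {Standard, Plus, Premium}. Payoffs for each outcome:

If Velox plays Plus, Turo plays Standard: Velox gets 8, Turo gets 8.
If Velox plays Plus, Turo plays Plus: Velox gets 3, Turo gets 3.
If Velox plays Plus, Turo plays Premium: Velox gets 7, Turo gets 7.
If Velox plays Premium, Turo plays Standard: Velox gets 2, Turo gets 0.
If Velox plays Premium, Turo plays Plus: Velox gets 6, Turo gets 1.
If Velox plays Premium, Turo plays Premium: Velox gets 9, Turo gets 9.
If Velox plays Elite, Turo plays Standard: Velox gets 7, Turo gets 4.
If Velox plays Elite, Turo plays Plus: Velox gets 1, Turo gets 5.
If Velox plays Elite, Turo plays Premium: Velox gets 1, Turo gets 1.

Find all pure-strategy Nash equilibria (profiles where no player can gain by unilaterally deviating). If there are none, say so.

Velox against Standard: payoffs 8, 2, 7 → best response Plus.
Velox against Plus: payoffs 3, 6, 1 → best response Premium.
Velox against Premium: payoffs 7, 9, 1 → best response Premium.
Turo against Plus: payoffs 8, 3, 7 → best response Standard.
Turo against Premium: payoffs 0, 1, 9 → best response Premium.
Turo against Elite: payoffs 4, 5, 1 → best response Plus.
Mutual best responses: (Plus, Standard); (Premium, Premium).

The pure Nash equilibria are (Plus, Standard), (Premium, Premium).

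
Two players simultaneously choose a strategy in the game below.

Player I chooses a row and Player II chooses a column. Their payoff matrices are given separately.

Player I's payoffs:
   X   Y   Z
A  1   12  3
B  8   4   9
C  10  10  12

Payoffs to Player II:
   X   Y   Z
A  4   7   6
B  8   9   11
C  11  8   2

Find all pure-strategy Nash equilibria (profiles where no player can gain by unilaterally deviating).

The pure Nash equilibria are (A, Y); (C, X).

Player I against X: payoffs 1, 8, 10 → best response C.
Player I against Y: payoffs 12, 4, 10 → best response A.
Player I against Z: payoffs 3, 9, 12 → best response C.
Player II against A: payoffs 4, 7, 6 → best response Y.
Player II against B: payoffs 8, 9, 11 → best response Z.
Player II against C: payoffs 11, 8, 2 → best response X.
Mutual best responses: (A, Y); (C, X).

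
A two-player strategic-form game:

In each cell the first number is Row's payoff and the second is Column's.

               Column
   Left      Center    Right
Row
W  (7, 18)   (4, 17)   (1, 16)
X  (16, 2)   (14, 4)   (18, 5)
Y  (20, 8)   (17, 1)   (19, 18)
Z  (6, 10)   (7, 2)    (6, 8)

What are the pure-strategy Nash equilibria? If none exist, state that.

Pure NE: (Y, Right)

Row against Left: payoffs 7, 16, 20, 6 → best response Y.
Row against Center: payoffs 4, 14, 17, 7 → best response Y.
Row against Right: payoffs 1, 18, 19, 6 → best response Y.
Column against W: payoffs 18, 17, 16 → best response Left.
Column against X: payoffs 2, 4, 5 → best response Right.
Column against Y: payoffs 8, 1, 18 → best response Right.
Column against Z: payoffs 10, 2, 8 → best response Left.
Mutual best responses: (Y, Right).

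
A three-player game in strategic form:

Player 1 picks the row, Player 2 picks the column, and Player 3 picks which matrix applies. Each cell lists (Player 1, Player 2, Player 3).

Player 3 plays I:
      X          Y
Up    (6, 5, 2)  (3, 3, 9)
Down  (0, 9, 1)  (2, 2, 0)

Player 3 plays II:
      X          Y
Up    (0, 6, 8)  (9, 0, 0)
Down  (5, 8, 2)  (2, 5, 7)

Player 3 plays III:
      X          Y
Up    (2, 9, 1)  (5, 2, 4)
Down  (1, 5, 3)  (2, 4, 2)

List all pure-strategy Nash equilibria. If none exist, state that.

For each player, find the best response to each opponent profile; mutual best responses are the pure NE.
Player 1 against (X, I): payoffs 6, 0 → best response Up.
Player 1 against (X, II): payoffs 0, 5 → best response Down.
Player 1 against (X, III): payoffs 2, 1 → best response Up.
Player 1 against (Y, I): payoffs 3, 2 → best response Up.
Player 1 against (Y, II): payoffs 9, 2 → best response Up.
Player 1 against (Y, III): payoffs 5, 2 → best response Up.
Player 2 against (Up, I): payoffs 5, 3 → best response X.
Player 2 against (Up, II): payoffs 6, 0 → best response X.
Player 2 against (Up, III): payoffs 9, 2 → best response X.
Player 2 against (Down, I): payoffs 9, 2 → best response X.
Player 2 against (Down, II): payoffs 8, 5 → best response X.
Player 2 against (Down, III): payoffs 5, 4 → best response X.
Player 3 against (Up, X): payoffs 2, 8, 1 → best response II.
Player 3 against (Up, Y): payoffs 9, 0, 4 → best response I.
Player 3 against (Down, X): payoffs 1, 2, 3 → best response III.
Player 3 against (Down, Y): payoffs 0, 7, 2 → best response II.
No profile is a mutual best response for all players.

There is no pure-strategy Nash equilibrium.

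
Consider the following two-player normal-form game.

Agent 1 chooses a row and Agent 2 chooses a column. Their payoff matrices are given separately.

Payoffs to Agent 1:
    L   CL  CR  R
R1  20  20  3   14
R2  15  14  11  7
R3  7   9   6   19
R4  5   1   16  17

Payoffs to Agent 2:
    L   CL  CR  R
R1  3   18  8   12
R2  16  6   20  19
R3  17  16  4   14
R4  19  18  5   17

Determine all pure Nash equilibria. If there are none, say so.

(R1, L): Agent 2 can switch to CL (3 → 18). Not NE.
(R1, CL): Agent 1 gets 20, best alternative 14; Agent 2 gets 18, best alternative 12. No profitable deviation — NE.
(R1, CR): Agent 1 can switch to R2 (3 → 11). Not NE.
(R1, R): Agent 1 can switch to R3 (14 → 19). Not NE.
(R2, L): Agent 1 can switch to R1 (15 → 20). Not NE.
(R2, CL): Agent 1 can switch to R1 (14 → 20). Not NE.
(R2, CR): Agent 1 can switch to R4 (11 → 16). Not NE.
(R2, R): Agent 1 can switch to R1 (7 → 14). Not NE.
(R3, L): Agent 1 can switch to R1 (7 → 20). Not NE.
(R3, CL): Agent 1 can switch to R1 (9 → 20). Not NE.
(R3, CR): Agent 1 can switch to R2 (6 → 11). Not NE.
(The remaining 5 profiles each have a profitable deviation by the same check.)

Pure NE: (R1, CL)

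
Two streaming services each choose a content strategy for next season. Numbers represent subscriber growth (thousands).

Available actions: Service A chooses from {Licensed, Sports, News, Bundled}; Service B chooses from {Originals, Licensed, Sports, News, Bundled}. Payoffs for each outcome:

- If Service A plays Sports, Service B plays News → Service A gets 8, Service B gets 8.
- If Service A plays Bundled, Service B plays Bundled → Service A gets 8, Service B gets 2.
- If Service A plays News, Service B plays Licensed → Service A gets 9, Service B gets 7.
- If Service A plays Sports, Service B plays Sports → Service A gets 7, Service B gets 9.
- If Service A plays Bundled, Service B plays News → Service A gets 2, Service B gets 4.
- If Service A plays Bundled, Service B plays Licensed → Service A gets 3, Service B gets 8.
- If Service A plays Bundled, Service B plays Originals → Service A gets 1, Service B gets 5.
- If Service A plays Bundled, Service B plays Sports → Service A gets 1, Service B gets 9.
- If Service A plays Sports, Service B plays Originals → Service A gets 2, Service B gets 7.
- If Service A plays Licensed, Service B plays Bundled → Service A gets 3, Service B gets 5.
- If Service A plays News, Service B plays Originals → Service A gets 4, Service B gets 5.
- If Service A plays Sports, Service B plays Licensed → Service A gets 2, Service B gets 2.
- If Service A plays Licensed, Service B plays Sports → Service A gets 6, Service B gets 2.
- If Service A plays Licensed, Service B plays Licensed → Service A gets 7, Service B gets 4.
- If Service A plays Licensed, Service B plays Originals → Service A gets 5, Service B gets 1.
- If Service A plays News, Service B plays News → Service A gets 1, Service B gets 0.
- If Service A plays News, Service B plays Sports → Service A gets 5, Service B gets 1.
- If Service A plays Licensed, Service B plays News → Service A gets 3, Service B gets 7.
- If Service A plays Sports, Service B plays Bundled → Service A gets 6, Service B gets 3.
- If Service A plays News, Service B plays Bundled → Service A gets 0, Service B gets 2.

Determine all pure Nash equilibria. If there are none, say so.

The pure Nash equilibria are (Sports, Sports); (News, Licensed).

(Licensed, Originals): Service B can switch to Licensed (1 → 4). Not NE.
(Licensed, Licensed): Service A can switch to News (7 → 9). Not NE.
(Licensed, Sports): Service A can switch to Sports (6 → 7). Not NE.
(Licensed, News): Service A can switch to Sports (3 → 8). Not NE.
(Licensed, Bundled): Service A can switch to Sports (3 → 6). Not NE.
(Sports, Originals): Service A can switch to Licensed (2 → 5). Not NE.
(Sports, Licensed): Service A can switch to Licensed (2 → 7). Not NE.
(Sports, Sports): Service A gets 7, best alternative 6; Service B gets 9, best alternative 8. No profitable deviation — NE.
(Sports, News): Service B can switch to Sports (8 → 9). Not NE.
(Sports, Bundled): Service A can switch to Bundled (6 → 8). Not NE.
(News, Originals): Service A can switch to Licensed (4 → 5). Not NE.
(News, Licensed): Service A gets 9, best alternative 7; Service B gets 7, best alternative 5. No profitable deviation — NE.
(The remaining 8 profiles each have a profitable deviation by the same check.)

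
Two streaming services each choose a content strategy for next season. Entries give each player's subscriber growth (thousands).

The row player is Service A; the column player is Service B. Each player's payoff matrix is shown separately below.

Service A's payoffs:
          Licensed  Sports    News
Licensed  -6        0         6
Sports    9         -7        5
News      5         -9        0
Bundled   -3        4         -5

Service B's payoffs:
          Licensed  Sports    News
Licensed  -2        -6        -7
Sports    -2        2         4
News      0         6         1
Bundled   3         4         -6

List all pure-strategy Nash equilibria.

(Bundled, Sports)

Service A against Licensed: payoffs -6, 9, 5, -3 → best response Sports.
Service A against Sports: payoffs 0, -7, -9, 4 → best response Bundled.
Service A against News: payoffs 6, 5, 0, -5 → best response Licensed.
Service B against Licensed: payoffs -2, -6, -7 → best response Licensed.
Service B against Sports: payoffs -2, 2, 4 → best response News.
Service B against News: payoffs 0, 6, 1 → best response Sports.
Service B against Bundled: payoffs 3, 4, -6 → best response Sports.
Mutual best responses: (Bundled, Sports).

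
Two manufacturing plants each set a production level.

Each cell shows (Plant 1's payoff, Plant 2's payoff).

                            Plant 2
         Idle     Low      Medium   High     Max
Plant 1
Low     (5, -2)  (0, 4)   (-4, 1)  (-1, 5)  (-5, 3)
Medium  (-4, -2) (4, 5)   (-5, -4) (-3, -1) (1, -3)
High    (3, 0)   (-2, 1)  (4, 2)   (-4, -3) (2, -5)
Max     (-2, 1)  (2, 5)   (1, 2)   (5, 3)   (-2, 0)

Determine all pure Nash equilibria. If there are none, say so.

(Low, Idle): Plant 2 can switch to Low (-2 → 4). Not NE.
(Low, Low): Plant 1 can switch to Medium (0 → 4). Not NE.
(Low, Medium): Plant 1 can switch to High (-4 → 4). Not NE.
(Low, High): Plant 1 can switch to Max (-1 → 5). Not NE.
(Low, Max): Plant 1 can switch to Medium (-5 → 1). Not NE.
(Medium, Idle): Plant 1 can switch to Low (-4 → 5). Not NE.
(Medium, Low): Plant 1 gets 4, best alternative 2; Plant 2 gets 5, best alternative -1. No profitable deviation — NE.
(Medium, Medium): Plant 1 can switch to Low (-5 → -4). Not NE.
(Medium, High): Plant 1 can switch to Low (-3 → -1). Not NE.
(Medium, Max): Plant 1 can switch to High (1 → 2). Not NE.
(High, Idle): Plant 1 can switch to Low (3 → 5). Not NE.
(High, Low): Plant 1 can switch to Low (-2 → 0). Not NE.
(High, Medium): Plant 1 gets 4, best alternative 1; Plant 2 gets 2, best alternative 1. No profitable deviation — NE.
(High, High): Plant 1 can switch to Low (-4 → -1). Not NE.
(The remaining 6 profiles each have a profitable deviation by the same check.)

The pure Nash equilibria are (Medium, Low) and (High, Medium).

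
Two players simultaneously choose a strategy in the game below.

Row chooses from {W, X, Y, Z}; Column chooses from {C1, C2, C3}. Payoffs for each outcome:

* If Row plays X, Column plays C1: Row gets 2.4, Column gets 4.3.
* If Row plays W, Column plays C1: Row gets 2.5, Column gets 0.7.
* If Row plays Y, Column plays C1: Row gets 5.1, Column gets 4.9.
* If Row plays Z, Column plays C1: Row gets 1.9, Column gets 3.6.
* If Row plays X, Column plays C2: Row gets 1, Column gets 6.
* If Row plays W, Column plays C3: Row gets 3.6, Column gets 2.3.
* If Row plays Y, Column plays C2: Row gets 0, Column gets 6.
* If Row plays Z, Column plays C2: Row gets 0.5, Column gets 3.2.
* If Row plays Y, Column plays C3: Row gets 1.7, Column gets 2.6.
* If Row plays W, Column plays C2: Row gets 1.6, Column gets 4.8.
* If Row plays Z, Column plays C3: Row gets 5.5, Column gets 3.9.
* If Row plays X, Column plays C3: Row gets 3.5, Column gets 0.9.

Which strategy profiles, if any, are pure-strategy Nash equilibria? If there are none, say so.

For each player, find the best response to each opponent profile; mutual best responses are the pure NE.
Row against C1: payoffs 2.5, 2.4, 5.1, 1.9 → best response Y.
Row against C2: payoffs 1.6, 1, 0, 0.5 → best response W.
Row against C3: payoffs 3.6, 3.5, 1.7, 5.5 → best response Z.
Column against W: payoffs 0.7, 4.8, 2.3 → best response C2.
Column against X: payoffs 4.3, 6, 0.9 → best response C2.
Column against Y: payoffs 4.9, 6, 2.6 → best response C2.
Column against Z: payoffs 3.6, 3.2, 3.9 → best response C3.
Mutual best responses: (W, C2); (Z, C3).

(W, C2) and (Z, C3)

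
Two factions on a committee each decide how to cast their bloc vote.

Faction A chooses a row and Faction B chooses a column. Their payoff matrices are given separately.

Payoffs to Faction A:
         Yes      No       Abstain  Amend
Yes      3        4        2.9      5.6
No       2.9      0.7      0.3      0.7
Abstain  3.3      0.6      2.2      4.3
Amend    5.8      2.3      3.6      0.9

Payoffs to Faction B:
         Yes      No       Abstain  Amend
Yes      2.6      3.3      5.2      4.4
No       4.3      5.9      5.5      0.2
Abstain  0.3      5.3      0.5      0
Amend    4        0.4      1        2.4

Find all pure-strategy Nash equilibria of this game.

(Amend, Yes)

Mark each player's best response to every combination of opponents' strategies; a profile where every player is best-responding is a pure Nash equilibrium.
Faction A against Yes: payoffs 3, 2.9, 3.3, 5.8 → best response Amend.
Faction A against No: payoffs 4, 0.7, 0.6, 2.3 → best response Yes.
Faction A against Abstain: payoffs 2.9, 0.3, 2.2, 3.6 → best response Amend.
Faction A against Amend: payoffs 5.6, 0.7, 4.3, 0.9 → best response Yes.
Faction B against Yes: payoffs 2.6, 3.3, 5.2, 4.4 → best response Abstain.
Faction B against No: payoffs 4.3, 5.9, 5.5, 0.2 → best response No.
Faction B against Abstain: payoffs 0.3, 5.3, 0.5, 0 → best response No.
Faction B against Amend: payoffs 4, 0.4, 1, 2.4 → best response Yes.
Mutual best responses: (Amend, Yes).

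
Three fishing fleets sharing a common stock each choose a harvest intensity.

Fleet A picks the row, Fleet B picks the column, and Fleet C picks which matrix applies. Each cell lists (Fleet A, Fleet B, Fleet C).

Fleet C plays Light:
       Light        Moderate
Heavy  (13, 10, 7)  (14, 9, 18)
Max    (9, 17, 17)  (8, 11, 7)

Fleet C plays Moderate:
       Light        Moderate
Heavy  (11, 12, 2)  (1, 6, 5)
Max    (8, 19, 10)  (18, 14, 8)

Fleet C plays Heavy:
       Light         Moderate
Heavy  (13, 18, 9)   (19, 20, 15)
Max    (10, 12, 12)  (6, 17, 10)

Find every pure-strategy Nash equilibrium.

(Heavy, Light, Light): Fleet C can switch to Heavy (7 → 9). Not NE.
(Heavy, Light, Moderate): Fleet C can switch to Light (2 → 7). Not NE.
(Heavy, Light, Heavy): Fleet B can switch to Moderate (18 → 20). Not NE.
(Heavy, Moderate, Light): Fleet B can switch to Light (9 → 10). Not NE.
(Heavy, Moderate, Moderate): Fleet A can switch to Max (1 → 18). Not NE.
(Heavy, Moderate, Heavy): Fleet C can switch to Light (15 → 18). Not NE.
(The remaining 6 profiles each have a profitable deviation by the same check.)

none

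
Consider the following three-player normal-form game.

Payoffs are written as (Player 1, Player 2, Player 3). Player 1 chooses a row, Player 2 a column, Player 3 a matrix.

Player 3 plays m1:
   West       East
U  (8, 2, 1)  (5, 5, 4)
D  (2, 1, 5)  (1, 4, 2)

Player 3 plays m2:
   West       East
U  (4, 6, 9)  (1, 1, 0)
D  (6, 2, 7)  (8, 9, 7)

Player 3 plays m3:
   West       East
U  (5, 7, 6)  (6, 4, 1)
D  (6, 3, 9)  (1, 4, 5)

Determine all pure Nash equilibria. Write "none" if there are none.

For each player, find the best response to each opponent profile; mutual best responses are the pure NE.
Player 1 against (West, m1): payoffs 8, 2 → best response U.
Player 1 against (West, m2): payoffs 4, 6 → best response D.
Player 1 against (West, m3): payoffs 5, 6 → best response D.
Player 1 against (East, m1): payoffs 5, 1 → best response U.
Player 1 against (East, m2): payoffs 1, 8 → best response D.
Player 1 against (East, m3): payoffs 6, 1 → best response U.
Player 2 against (U, m1): payoffs 2, 5 → best response East.
Player 2 against (U, m2): payoffs 6, 1 → best response West.
Player 2 against (U, m3): payoffs 7, 4 → best response West.
Player 2 against (D, m1): payoffs 1, 4 → best response East.
Player 2 against (D, m2): payoffs 2, 9 → best response East.
Player 2 against (D, m3): payoffs 3, 4 → best response East.
Player 3 against (U, West): payoffs 1, 9, 6 → best response m2.
Player 3 against (U, East): payoffs 4, 0, 1 → best response m1.
Player 3 against (D, West): payoffs 5, 7, 9 → best response m3.
Player 3 against (D, East): payoffs 2, 7, 5 → best response m2.
Mutual best responses: (U, East, m1); (D, East, m2).

(U, East, m1) and (D, East, m2)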